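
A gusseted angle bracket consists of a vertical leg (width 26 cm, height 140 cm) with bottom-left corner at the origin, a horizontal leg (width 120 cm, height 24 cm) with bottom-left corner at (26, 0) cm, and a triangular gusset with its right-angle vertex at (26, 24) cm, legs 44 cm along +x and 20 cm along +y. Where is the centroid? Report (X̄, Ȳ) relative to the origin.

X̄ = 44.96 cm, Ȳ = 43.51 cm

vertical leg: A = 26 × 140 = 3640.00, centroid at (13.00, 70.00).
horizontal leg: A = 120 × 24 = 2880.00, centroid at (86.00, 12.00).
gusset: A = ½·44·20 = 440.00, centroid at (40.67, 30.67).
ΣA = 6960.00 cm², ΣAX̄ = 312893.33 cm³, ΣAȲ = 302853.33 cm³.
X̄ = 312893.33/6960.00 = 44.96 cm; Ȳ = 302853.33/6960.00 = 43.51 cm.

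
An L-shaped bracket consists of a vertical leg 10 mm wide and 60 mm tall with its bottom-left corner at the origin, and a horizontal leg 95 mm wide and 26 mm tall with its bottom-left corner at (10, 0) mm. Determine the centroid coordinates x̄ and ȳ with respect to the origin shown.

x̄ = 47.24 mm, ȳ = 16.32 mm

vertical leg: A = 10 × 60 = 600.00, centroid at (5.00, 30.00).
horizontal leg: A = 95 × 26 = 2470.00, centroid at (57.50, 13.00).
ΣA = 3070.00 mm², ΣAx̄ = 145025.00 mm³, ΣAȳ = 50110.00 mm³.
x̄ = 145025.00/3070.00 = 47.24 mm; ȳ = 50110.00/3070.00 = 16.32 mm.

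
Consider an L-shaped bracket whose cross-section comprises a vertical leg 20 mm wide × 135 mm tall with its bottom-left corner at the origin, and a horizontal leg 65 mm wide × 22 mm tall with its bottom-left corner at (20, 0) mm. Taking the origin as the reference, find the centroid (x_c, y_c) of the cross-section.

x_c = 24.72 mm, y_c = 47.94 mm

Part | A | x̄ᵢ | ȳᵢ | A·x̄ᵢ | A·ȳᵢ
vertical leg | 2700.00 | 10.00 | 67.50 | 27000.00 | 182250.00
horizontal leg | 1430.00 | 52.50 | 11.00 | 75075.00 | 15730.00
Σ | 4130.00 |  |  | 102075.00 | 197980.00
x_c = 102075.00 / 4130.00 = 24.72 mm
y_c = 197980.00 / 4130.00 = 47.94 mm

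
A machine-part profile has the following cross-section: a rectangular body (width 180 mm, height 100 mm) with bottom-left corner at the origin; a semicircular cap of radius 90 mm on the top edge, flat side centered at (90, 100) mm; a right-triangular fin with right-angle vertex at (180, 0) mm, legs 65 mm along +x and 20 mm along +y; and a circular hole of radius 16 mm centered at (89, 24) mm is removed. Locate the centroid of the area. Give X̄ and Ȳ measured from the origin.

Part | A | x̄ᵢ | ȳᵢ | A·x̄ᵢ | A·ȳᵢ
rectangular body | 18000.00 | 90.00 | 50.00 | 1620000.00 | 900000.00
semicircular top | 12723.45 | 90.00 | 138.20 | 1145110.52 | 1758345.02
triangular fin | 650.00 | 201.67 | 6.67 | 131083.33 | 4333.33
hole | -804.25 | 89.00 | 24.00 | -71578.05 | -19301.95
Σ | 30569.20 |  |  | 2824615.81 | 2643376.41
X̄ = 2824615.81 / 30569.20 = 92.40 mm
Ȳ = 2643376.41 / 30569.20 = 86.47 mm

X̄ = 92.40 mm, Ȳ = 86.47 mm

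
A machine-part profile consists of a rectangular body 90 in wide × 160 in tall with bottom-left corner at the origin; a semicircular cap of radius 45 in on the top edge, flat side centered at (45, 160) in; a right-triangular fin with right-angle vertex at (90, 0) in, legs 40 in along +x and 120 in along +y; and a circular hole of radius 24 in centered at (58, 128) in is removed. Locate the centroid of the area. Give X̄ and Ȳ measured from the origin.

Part | A | x̄ᵢ | ȳᵢ | A·x̄ᵢ | A·ȳᵢ
rectangular body | 14400.00 | 45.00 | 80.00 | 648000.00 | 1152000.00
semicircular top | 3180.86 | 45.00 | 179.10 | 143138.82 | 569688.01
triangular fin | 2400.00 | 103.33 | 40.00 | 248000.00 | 96000.00
hole | -1809.56 | 58.00 | 128.00 | -104954.33 | -231623.34
Σ | 18171.31 |  |  | 934184.49 | 1586064.67
X̄ = 934184.49 / 18171.31 = 51.41 in
Ȳ = 1586064.67 / 18171.31 = 87.28 in

X̄ = 51.41 in, Ȳ = 87.28 in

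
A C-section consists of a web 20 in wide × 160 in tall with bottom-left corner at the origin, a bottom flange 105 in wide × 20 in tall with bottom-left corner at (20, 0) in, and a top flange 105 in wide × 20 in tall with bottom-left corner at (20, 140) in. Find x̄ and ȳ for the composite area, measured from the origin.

web: A = 20 × 160 = 3200.00, centroid at (10.00, 80.00).
bottom flange: A = 105 × 20 = 2100.00, centroid at (72.50, 10.00).
top flange: A = 105 × 20 = 2100.00, centroid at (72.50, 150.00).
ΣA = 7400.00 in², ΣAx̄ = 336500.00 in³, ΣAȳ = 592000.00 in³.
x̄ = 336500.00/7400.00 = 45.47 in; ȳ = 592000.00/7400.00 = 80.00 in.

x̄ = 45.47 in, ȳ = 80.00 in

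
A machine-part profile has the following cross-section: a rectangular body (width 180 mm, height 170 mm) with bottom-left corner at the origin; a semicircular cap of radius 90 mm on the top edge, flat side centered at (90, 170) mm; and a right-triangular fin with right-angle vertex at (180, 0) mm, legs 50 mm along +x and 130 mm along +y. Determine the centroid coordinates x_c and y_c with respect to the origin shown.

Part | A | x̄ᵢ | ȳᵢ | A·x̄ᵢ | A·ȳᵢ
rectangular body | 30600.00 | 90.00 | 85.00 | 2754000.00 | 2601000.00
semicircular top | 12723.45 | 90.00 | 208.20 | 1145110.52 | 2648986.54
triangular fin | 3250.00 | 196.67 | 43.33 | 639166.67 | 140833.33
Σ | 46573.45 |  |  | 4538277.19 | 5390819.88
x_c = 4538277.19 / 46573.45 = 97.44 mm
y_c = 5390819.88 / 46573.45 = 115.75 mm

x_c = 97.44 mm, y_c = 115.75 mm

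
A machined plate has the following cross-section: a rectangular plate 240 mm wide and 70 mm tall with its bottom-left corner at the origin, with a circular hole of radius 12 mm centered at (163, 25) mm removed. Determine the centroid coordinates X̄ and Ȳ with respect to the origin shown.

X̄ = 118.81 mm, Ȳ = 35.28 mm

Part | A | x̄ᵢ | ȳᵢ | A·x̄ᵢ | A·ȳᵢ
plate | 16800.00 | 120.00 | 35.00 | 2016000.00 | 588000.00
hole | -452.39 | 163.00 | 25.00 | -73739.46 | -11309.73
Σ | 16347.61 |  |  | 1942260.54 | 576690.27
X̄ = 1942260.54 / 16347.61 = 118.81 mm
Ȳ = 576690.27 / 16347.61 = 35.28 mm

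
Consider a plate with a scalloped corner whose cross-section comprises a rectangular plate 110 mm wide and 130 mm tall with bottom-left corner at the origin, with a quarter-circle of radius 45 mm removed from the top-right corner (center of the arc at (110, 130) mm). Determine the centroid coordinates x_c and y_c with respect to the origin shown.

x_c = 50.51 mm, y_c = 59.26 mm

plate: A = 110 × 130 = 14300.00, centroid at (55.00, 65.00).
removed quarter-circle: A = −¼π·45² = -1590.43, centroid at (90.90, 110.90).
ΣA = 12709.57 mm²
ΣAx_c = (14300.00)(55.00) + (-1590.43)(90.90) = 641927.56 mm³
ΣAy_c = (14300.00)(65.00) + (-1590.43)(110.90) = 753118.93 mm³
x_c = 641927.56 / 12709.57 = 50.51 mm
y_c = 753118.93 / 12709.57 = 59.26 mm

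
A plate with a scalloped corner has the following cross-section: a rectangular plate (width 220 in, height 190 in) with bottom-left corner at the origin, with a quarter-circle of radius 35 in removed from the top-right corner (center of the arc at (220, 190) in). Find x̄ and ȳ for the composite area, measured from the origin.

plate: A = 220 × 190 = 41800.00, centroid at (110.00, 95.00).
removed quarter-circle: A = −¼π·35² = -962.11, centroid at (205.15, 175.15).
ΣA = 40837.89 in², ΣAx̄ = 4400626.86 in³, ΣAȳ = 3802490.24 in³.
x̄ = 4400626.86/40837.89 = 107.76 in; ȳ = 3802490.24/40837.89 = 93.11 in.

x̄ = 107.76 in, ȳ = 93.11 in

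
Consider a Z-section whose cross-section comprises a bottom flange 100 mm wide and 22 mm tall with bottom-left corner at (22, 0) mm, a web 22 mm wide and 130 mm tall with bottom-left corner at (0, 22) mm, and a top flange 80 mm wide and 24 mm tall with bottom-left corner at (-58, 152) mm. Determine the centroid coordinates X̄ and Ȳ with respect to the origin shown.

bottom flange: A = 100 × 22 = 2200.00, centroid at (72.00, 11.00).
web: A = 22 × 130 = 2860.00, centroid at (11.00, 87.00).
top flange: A = 80 × 24 = 1920.00, centroid at (-18.00, 164.00).
ΣA = 6980.00 mm², ΣAX̄ = 155300.00 mm³, ΣAȲ = 587900.00 mm³.
X̄ = 155300.00/6980.00 = 22.25 mm; Ȳ = 587900.00/6980.00 = 84.23 mm.

X̄ = 22.25 mm, Ȳ = 84.23 mm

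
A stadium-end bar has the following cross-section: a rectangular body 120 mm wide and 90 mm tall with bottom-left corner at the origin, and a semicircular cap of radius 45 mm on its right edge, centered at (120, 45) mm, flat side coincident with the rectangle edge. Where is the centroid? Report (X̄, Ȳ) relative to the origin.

X̄ = 78.00 mm, Ȳ = 45.00 mm

Part | A | x̄ᵢ | ȳᵢ | A·x̄ᵢ | A·ȳᵢ
rectangular body | 10800.00 | 60.00 | 45.00 | 648000.00 | 486000.00
semicircular end | 3180.86 | 139.10 | 45.00 | 442453.51 | 143138.82
Σ | 13980.86 |  |  | 1090453.51 | 629138.82
X̄ = 1090453.51 / 13980.86 = 78.00 mm
Ȳ = 629138.82 / 13980.86 = 45.00 mm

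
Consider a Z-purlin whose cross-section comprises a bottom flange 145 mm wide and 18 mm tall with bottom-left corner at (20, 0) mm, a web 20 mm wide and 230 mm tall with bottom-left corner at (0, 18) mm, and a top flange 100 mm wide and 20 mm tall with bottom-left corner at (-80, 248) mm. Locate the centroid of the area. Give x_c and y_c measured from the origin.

Part | A | x̄ᵢ | ȳᵢ | A·x̄ᵢ | A·ȳᵢ
bottom flange | 2610.00 | 92.50 | 9.00 | 241425.00 | 23490.00
web | 4600.00 | 10.00 | 133.00 | 46000.00 | 611800.00
top flange | 2000.00 | -30.00 | 258.00 | -60000.00 | 516000.00
Σ | 9210.00 |  |  | 227425.00 | 1151290.00
x_c = 227425.00 / 9210.00 = 24.69 mm
y_c = 1151290.00 / 9210.00 = 125.00 mm

x_c = 24.69 mm, y_c = 125.00 mm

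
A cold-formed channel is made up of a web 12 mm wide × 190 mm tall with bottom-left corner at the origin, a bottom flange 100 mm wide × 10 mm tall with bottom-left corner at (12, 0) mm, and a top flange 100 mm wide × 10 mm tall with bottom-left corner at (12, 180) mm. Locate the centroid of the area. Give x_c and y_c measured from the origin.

Part | A | x̄ᵢ | ȳᵢ | A·x̄ᵢ | A·ȳᵢ
web | 2280.00 | 6.00 | 95.00 | 13680.00 | 216600.00
bottom flange | 1000.00 | 62.00 | 5.00 | 62000.00 | 5000.00
top flange | 1000.00 | 62.00 | 185.00 | 62000.00 | 185000.00
Σ | 4280.00 |  |  | 137680.00 | 406600.00
x_c = 137680.00 / 4280.00 = 32.17 mm
y_c = 406600.00 / 4280.00 = 95.00 mm

x_c = 32.17 mm, y_c = 95.00 mm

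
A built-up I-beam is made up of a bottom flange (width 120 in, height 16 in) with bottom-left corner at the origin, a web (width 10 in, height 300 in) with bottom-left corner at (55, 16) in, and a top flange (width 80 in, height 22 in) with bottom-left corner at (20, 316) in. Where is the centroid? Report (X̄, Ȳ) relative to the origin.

Part | A | x̄ᵢ | ȳᵢ | A·x̄ᵢ | A·ȳᵢ
bottom flange | 1920.00 | 60.00 | 8.00 | 115200.00 | 15360.00
web | 3000.00 | 60.00 | 166.00 | 180000.00 | 498000.00
top flange | 1760.00 | 60.00 | 327.00 | 105600.00 | 575520.00
Σ | 6680.00 |  |  | 400800.00 | 1088880.00
X̄ = 400800.00 / 6680.00 = 60.00 in
Ȳ = 1088880.00 / 6680.00 = 163.01 in

X̄ = 60.00 in, Ȳ = 163.01 in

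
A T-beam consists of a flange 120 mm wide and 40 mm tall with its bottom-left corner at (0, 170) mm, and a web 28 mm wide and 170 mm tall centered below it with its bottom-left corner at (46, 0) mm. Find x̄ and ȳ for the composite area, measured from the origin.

x̄ = 60.00 mm, ȳ = 137.72 mm

web: A = 28 × 170 = 4760.00, centroid at (60.00, 85.00).
flange: A = 120 × 40 = 4800.00, centroid at (60.00, 190.00).
ΣA = 9560.00 mm², ΣAx̄ = 573600.00 mm³, ΣAȳ = 1316600.00 mm³.
x̄ = 573600.00/9560.00 = 60.00 mm; ȳ = 1316600.00/9560.00 = 137.72 mm.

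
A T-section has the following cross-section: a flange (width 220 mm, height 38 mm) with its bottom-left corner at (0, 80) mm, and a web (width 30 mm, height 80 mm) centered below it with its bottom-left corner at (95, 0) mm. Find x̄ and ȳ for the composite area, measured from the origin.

web: A = 30 × 80 = 2400.00, centroid at (110.00, 40.00).
flange: A = 220 × 38 = 8360.00, centroid at (110.00, 99.00).
ΣA = 10760.00 mm², ΣAx̄ = 1183600.00 mm³, ΣAȳ = 923640.00 mm³.
x̄ = 1183600.00/10760.00 = 110.00 mm; ȳ = 923640.00/10760.00 = 85.84 mm.

x̄ = 110.00 mm, ȳ = 85.84 mm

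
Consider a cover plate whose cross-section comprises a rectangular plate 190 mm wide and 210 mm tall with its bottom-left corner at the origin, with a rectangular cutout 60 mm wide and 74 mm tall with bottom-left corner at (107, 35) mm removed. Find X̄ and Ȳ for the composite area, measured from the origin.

plate: A = 190 × 210 = 39900.00, centroid at (95.00, 105.00).
hole: A = −(60 × 74) = -4440.00, centroid at (137.00, 72.00).
ΣA = 35460.00 mm²
ΣAX̄ = (39900.00)(95.00) + (-4440.00)(137.00) = 3182220.00 mm³
ΣAȲ = (39900.00)(105.00) + (-4440.00)(72.00) = 3869820.00 mm³
X̄ = 3182220.00 / 35460.00 = 89.74 mm
Ȳ = 3869820.00 / 35460.00 = 109.13 mm

X̄ = 89.74 mm, Ȳ = 109.13 mm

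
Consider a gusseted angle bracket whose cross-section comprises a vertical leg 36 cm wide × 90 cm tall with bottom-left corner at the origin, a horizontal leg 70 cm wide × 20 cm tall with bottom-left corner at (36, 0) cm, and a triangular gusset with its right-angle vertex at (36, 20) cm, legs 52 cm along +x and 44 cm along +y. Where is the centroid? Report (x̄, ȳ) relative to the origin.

vertical leg: A = 36 × 90 = 3240.00, centroid at (18.00, 45.00).
horizontal leg: A = 70 × 20 = 1400.00, centroid at (71.00, 10.00).
gusset: A = ½·52·44 = 1144.00, centroid at (53.33, 34.67).
ΣA = 5784.00 cm²
ΣAx̄ = (3240.00)(18.00) + (1400.00)(71.00) + (1144.00)(53.33) = 218733.33 cm³
ΣAȳ = (3240.00)(45.00) + (1400.00)(10.00) + (1144.00)(34.67) = 199458.67 cm³
x̄ = 218733.33 / 5784.00 = 37.82 cm
ȳ = 199458.67 / 5784.00 = 34.48 cm

x̄ = 37.82 cm, ȳ = 34.48 cm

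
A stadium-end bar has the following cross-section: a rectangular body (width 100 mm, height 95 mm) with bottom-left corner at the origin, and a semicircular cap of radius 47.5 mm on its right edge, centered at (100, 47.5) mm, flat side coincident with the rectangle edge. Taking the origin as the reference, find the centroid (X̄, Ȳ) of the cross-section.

X̄ = 69.06 mm, Ȳ = 47.50 mm

Part | A | x̄ᵢ | ȳᵢ | A·x̄ᵢ | A·ȳᵢ
rectangular body | 9500.00 | 50.00 | 47.50 | 475000.00 | 451250.00
semicircular end | 3544.11 | 120.16 | 47.50 | 425858.84 | 168345.19
Σ | 13044.11 |  |  | 900858.84 | 619595.19
X̄ = 900858.84 / 13044.11 = 69.06 mm
Ȳ = 619595.19 / 13044.11 = 47.50 mm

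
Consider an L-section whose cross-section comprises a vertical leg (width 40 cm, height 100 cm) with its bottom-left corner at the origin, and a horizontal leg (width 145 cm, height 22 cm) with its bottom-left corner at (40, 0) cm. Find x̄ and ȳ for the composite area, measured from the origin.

x̄ = 61.04 cm, ȳ = 32.70 cm

vertical leg: A = 40 × 100 = 4000.00, centroid at (20.00, 50.00).
horizontal leg: A = 145 × 22 = 3190.00, centroid at (112.50, 11.00).
ΣA = 7190.00 cm², ΣAx̄ = 438875.00 cm³, ΣAȳ = 235090.00 cm³.
x̄ = 438875.00/7190.00 = 61.04 cm; ȳ = 235090.00/7190.00 = 32.70 cm.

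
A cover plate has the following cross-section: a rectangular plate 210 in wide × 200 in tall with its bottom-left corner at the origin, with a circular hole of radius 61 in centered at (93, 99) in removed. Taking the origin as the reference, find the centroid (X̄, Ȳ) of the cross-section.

X̄ = 109.63 in, Ȳ = 100.39 in

plate: A = 210 × 200 = 42000.00, centroid at (105.00, 100.00).
hole: A = −π·61² = -11689.87, centroid at (93.00, 99.00).
ΣA = 30310.13 in²
ΣAX̄ = (42000.00)(105.00) + (-11689.87)(93.00) = 3322842.44 in³
ΣAȲ = (42000.00)(100.00) + (-11689.87)(99.00) = 3042703.24 in³
X̄ = 3322842.44 / 30310.13 = 109.63 in
Ȳ = 3042703.24 / 30310.13 = 100.39 in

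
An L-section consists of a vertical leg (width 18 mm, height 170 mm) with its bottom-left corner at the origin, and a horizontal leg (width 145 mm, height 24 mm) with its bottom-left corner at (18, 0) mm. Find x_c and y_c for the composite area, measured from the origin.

x_c = 52.37 mm, y_c = 46.16 mm

vertical leg: A = 18 × 170 = 3060.00, centroid at (9.00, 85.00).
horizontal leg: A = 145 × 24 = 3480.00, centroid at (90.50, 12.00).
ΣA = 6540.00 mm²
ΣAx_c = (3060.00)(9.00) + (3480.00)(90.50) = 342480.00 mm³
ΣAy_c = (3060.00)(85.00) + (3480.00)(12.00) = 301860.00 mm³
x_c = 342480.00 / 6540.00 = 52.37 mm
y_c = 301860.00 / 6540.00 = 46.16 mm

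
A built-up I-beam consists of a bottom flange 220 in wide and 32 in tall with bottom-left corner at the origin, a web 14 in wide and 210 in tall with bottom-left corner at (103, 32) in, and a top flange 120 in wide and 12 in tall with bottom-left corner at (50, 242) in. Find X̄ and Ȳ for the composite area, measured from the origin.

X̄ = 110.00 in, Ȳ = 76.40 in

bottom flange: A = 220 × 32 = 7040.00, centroid at (110.00, 16.00).
web: A = 14 × 210 = 2940.00, centroid at (110.00, 137.00).
top flange: A = 120 × 12 = 1440.00, centroid at (110.00, 248.00).
ΣA = 11420.00 in², ΣAX̄ = 1256200.00 in³, ΣAȲ = 872540.00 in³.
X̄ = 1256200.00/11420.00 = 110.00 in; Ȳ = 872540.00/11420.00 = 76.40 in.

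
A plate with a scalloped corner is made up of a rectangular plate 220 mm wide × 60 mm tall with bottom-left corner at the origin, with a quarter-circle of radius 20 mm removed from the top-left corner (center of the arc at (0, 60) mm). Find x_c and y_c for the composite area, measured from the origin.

x_c = 112.47 mm, y_c = 29.48 mm

plate: A = 220 × 60 = 13200.00, centroid at (110.00, 30.00).
removed quarter-circle: A = −¼π·20² = -314.16, centroid at (8.49, 51.51).
ΣA = 12885.84 mm², ΣAx_c = 1449333.33 mm³, ΣAy_c = 379817.11 mm³.
x_c = 1449333.33/12885.84 = 112.47 mm; y_c = 379817.11/12885.84 = 29.48 mm.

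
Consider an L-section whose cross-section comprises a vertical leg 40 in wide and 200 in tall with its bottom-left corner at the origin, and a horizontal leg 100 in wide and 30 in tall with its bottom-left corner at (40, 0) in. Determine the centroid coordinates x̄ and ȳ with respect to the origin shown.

vertical leg: A = 40 × 200 = 8000.00, centroid at (20.00, 100.00).
horizontal leg: A = 100 × 30 = 3000.00, centroid at (90.00, 15.00).
ΣA = 11000.00 in², ΣAx̄ = 430000.00 in³, ΣAȳ = 845000.00 in³.
x̄ = 430000.00/11000.00 = 39.09 in; ȳ = 845000.00/11000.00 = 76.82 in.

x̄ = 39.09 in, ȳ = 76.82 in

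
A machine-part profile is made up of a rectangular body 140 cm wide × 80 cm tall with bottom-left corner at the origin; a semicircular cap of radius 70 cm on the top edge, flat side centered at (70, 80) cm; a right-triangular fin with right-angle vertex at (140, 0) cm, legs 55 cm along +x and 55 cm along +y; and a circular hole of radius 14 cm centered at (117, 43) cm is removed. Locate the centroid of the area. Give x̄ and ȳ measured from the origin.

Part | A | x̄ᵢ | ȳᵢ | A·x̄ᵢ | A·ȳᵢ
rectangular body | 11200.00 | 70.00 | 40.00 | 784000.00 | 448000.00
semicircular top | 7696.90 | 70.00 | 109.71 | 538783.14 | 844418.83
triangular fin | 1512.50 | 158.33 | 18.33 | 239479.17 | 27729.17
hole | -615.75 | 117.00 | 43.00 | -72043.00 | -26477.34
Σ | 19793.65 |  |  | 1490219.30 | 1293670.65
x̄ = 1490219.30 / 19793.65 = 75.29 cm
ȳ = 1293670.65 / 19793.65 = 65.36 cm

x̄ = 75.29 cm, ȳ = 65.36 cm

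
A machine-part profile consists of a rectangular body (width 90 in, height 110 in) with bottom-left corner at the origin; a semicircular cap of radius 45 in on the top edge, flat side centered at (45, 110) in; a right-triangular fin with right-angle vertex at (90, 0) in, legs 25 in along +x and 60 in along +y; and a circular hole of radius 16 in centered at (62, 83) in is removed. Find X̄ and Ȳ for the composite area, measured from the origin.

X̄ = 47.02 in, Ȳ = 69.35 in

rectangular body: A = 90 × 110 = 9900.00, centroid at (45.00, 55.00).
semicircular top: A = ½π·45² = 3180.86, centroid at (45.00, 129.10).
triangular fin: A = ½·25·60 = 750.00, centroid at (98.33, 20.00).
hole: A = −π·16² = -804.25, centroid at (62.00, 83.00).
ΣA = 13026.61 in²
ΣAX̄ = (9900.00)(45.00) + (3180.86)(45.00) + (750.00)(98.33) + (-804.25)(62.00) = 612525.46 in³
ΣAȲ = (9900.00)(55.00) + (3180.86)(129.10) + (750.00)(20.00) + (-804.25)(83.00) = 903392.32 in³
X̄ = 612525.46 / 13026.61 = 47.02 in
Ȳ = 903392.32 / 13026.61 = 69.35 in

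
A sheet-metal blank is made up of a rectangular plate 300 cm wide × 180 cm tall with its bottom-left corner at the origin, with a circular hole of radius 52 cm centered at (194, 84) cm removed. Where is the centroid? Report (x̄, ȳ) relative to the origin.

x̄ = 141.79 cm, ȳ = 91.12 cm

plate: A = 300 × 180 = 54000.00, centroid at (150.00, 90.00).
hole: A = −π·52² = -8494.87, centroid at (194.00, 84.00).
ΣA = 45505.13 cm², ΣAx̄ = 6451995.89 cm³, ΣAȳ = 4146431.21 cm³.
x̄ = 6451995.89/45505.13 = 141.79 cm; ȳ = 4146431.21/45505.13 = 91.12 cm.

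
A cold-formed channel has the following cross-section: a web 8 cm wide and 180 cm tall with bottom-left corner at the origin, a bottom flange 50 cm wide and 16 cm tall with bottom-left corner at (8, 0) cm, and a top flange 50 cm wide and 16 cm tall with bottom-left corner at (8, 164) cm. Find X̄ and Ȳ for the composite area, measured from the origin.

web: A = 8 × 180 = 1440.00, centroid at (4.00, 90.00).
bottom flange: A = 50 × 16 = 800.00, centroid at (33.00, 8.00).
top flange: A = 50 × 16 = 800.00, centroid at (33.00, 172.00).
ΣA = 3040.00 cm²
ΣAX̄ = (1440.00)(4.00) + (800.00)(33.00) + (800.00)(33.00) = 58560.00 cm³
ΣAȲ = (1440.00)(90.00) + (800.00)(8.00) + (800.00)(172.00) = 273600.00 cm³
X̄ = 58560.00 / 3040.00 = 19.26 cm
Ȳ = 273600.00 / 3040.00 = 90.00 cm

X̄ = 19.26 cm, Ȳ = 90.00 cm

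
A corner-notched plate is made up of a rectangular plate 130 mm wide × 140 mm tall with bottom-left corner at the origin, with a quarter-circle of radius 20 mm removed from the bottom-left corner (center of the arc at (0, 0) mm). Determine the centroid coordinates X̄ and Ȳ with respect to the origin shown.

plate: A = 130 × 140 = 18200.00, centroid at (65.00, 70.00).
removed quarter-circle: A = −¼π·20² = -314.16, centroid at (8.49, 8.49).
ΣA = 17885.84 mm², ΣAX̄ = 1180333.33 mm³, ΣAȲ = 1271333.33 mm³.
X̄ = 1180333.33/17885.84 = 65.99 mm; Ȳ = 1271333.33/17885.84 = 71.08 mm.

X̄ = 65.99 mm, Ȳ = 71.08 mm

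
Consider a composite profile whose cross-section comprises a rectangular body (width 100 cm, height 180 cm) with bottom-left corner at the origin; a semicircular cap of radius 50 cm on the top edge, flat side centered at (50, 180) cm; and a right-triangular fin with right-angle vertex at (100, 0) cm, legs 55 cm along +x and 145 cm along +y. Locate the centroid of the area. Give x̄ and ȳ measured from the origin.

x̄ = 60.51 cm, ȳ = 100.44 cm

Part | A | x̄ᵢ | ȳᵢ | A·x̄ᵢ | A·ȳᵢ
rectangular body | 18000.00 | 50.00 | 90.00 | 900000.00 | 1620000.00
semicircular top | 3926.99 | 50.00 | 201.22 | 196349.54 | 790191.68
triangular fin | 3987.50 | 118.33 | 48.33 | 471854.17 | 192729.17
Σ | 25914.49 |  |  | 1568203.71 | 2602920.85
x̄ = 1568203.71 / 25914.49 = 60.51 cm
ȳ = 2602920.85 / 25914.49 = 100.44 cm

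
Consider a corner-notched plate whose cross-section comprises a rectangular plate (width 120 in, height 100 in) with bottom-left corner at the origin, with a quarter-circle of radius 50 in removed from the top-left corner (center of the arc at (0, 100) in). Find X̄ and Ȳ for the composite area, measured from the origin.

plate: A = 120 × 100 = 12000.00, centroid at (60.00, 50.00).
removed quarter-circle: A = −¼π·50² = -1963.50, centroid at (21.22, 78.78).
ΣA = 10036.50 in²
ΣAX̄ = (12000.00)(60.00) + (-1963.50)(21.22) = 678333.33 in³
ΣAȲ = (12000.00)(50.00) + (-1963.50)(78.78) = 445317.13 in³
X̄ = 678333.33 / 10036.50 = 67.59 in
Ȳ = 445317.13 / 10036.50 = 44.37 in

X̄ = 67.59 in, Ȳ = 44.37 in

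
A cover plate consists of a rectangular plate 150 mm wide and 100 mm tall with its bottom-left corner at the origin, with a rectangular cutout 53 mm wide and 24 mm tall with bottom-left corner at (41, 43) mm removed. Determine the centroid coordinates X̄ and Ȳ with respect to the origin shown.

X̄ = 75.69 mm, Ȳ = 49.54 mm

plate: A = 150 × 100 = 15000.00, centroid at (75.00, 50.00).
hole: A = −(53 × 24) = -1272.00, centroid at (67.50, 55.00).
ΣA = 13728.00 mm²
ΣAX̄ = (15000.00)(75.00) + (-1272.00)(67.50) = 1039140.00 mm³
ΣAȲ = (15000.00)(50.00) + (-1272.00)(55.00) = 680040.00 mm³
X̄ = 1039140.00 / 13728.00 = 75.69 mm
Ȳ = 680040.00 / 13728.00 = 49.54 mm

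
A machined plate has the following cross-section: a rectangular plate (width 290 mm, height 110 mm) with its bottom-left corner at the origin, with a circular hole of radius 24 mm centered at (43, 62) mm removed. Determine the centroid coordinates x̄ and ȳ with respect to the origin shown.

x̄ = 151.13 mm, ȳ = 54.58 mm

plate: A = 290 × 110 = 31900.00, centroid at (145.00, 55.00).
hole: A = −π·24² = -1809.56, centroid at (43.00, 62.00).
ΣA = 30090.44 mm², ΣAx̄ = 4547689.03 mm³, ΣAȳ = 1642307.44 mm³.
x̄ = 4547689.03/30090.44 = 151.13 mm; ȳ = 1642307.44/30090.44 = 54.58 mm.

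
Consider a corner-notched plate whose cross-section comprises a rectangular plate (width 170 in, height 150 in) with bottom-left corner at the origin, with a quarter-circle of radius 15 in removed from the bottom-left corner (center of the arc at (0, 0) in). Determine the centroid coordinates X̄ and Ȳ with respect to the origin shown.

plate: A = 170 × 150 = 25500.00, centroid at (85.00, 75.00).
removed quarter-circle: A = −¼π·15² = -176.71, centroid at (6.37, 6.37).
ΣA = 25323.29 in²
ΣAX̄ = (25500.00)(85.00) + (-176.71)(6.37) = 2166375.00 in³
ΣAȲ = (25500.00)(75.00) + (-176.71)(6.37) = 1911375.00 in³
X̄ = 2166375.00 / 25323.29 = 85.55 in
Ȳ = 1911375.00 / 25323.29 = 75.48 in

X̄ = 85.55 in, Ȳ = 75.48 in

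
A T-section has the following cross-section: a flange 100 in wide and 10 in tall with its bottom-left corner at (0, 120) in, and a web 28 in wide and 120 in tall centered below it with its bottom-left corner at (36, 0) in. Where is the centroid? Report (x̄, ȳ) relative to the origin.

Part | A | x̄ᵢ | ȳᵢ | A·x̄ᵢ | A·ȳᵢ
web | 3360.00 | 50.00 | 60.00 | 168000.00 | 201600.00
flange | 1000.00 | 50.00 | 125.00 | 50000.00 | 125000.00
Σ | 4360.00 |  |  | 218000.00 | 326600.00
x̄ = 218000.00 / 4360.00 = 50.00 in
ȳ = 326600.00 / 4360.00 = 74.91 in

x̄ = 50.00 in, ȳ = 74.91 in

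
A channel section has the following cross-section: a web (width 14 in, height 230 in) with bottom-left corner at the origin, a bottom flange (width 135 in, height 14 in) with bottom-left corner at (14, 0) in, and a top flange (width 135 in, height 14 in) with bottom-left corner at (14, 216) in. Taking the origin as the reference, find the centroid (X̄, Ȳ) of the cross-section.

web: A = 14 × 230 = 3220.00, centroid at (7.00, 115.00).
bottom flange: A = 135 × 14 = 1890.00, centroid at (81.50, 7.00).
top flange: A = 135 × 14 = 1890.00, centroid at (81.50, 223.00).
ΣA = 7000.00 in²
ΣAX̄ = (3220.00)(7.00) + (1890.00)(81.50) + (1890.00)(81.50) = 330610.00 in³
ΣAȲ = (3220.00)(115.00) + (1890.00)(7.00) + (1890.00)(223.00) = 805000.00 in³
X̄ = 330610.00 / 7000.00 = 47.23 in
Ȳ = 805000.00 / 7000.00 = 115.00 in

X̄ = 47.23 in, Ȳ = 115.00 in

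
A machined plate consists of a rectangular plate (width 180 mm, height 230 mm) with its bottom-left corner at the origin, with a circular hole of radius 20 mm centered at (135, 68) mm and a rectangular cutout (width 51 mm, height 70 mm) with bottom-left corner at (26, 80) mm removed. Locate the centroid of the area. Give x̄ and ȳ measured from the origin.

Part | A | x̄ᵢ | ȳᵢ | A·x̄ᵢ | A·ȳᵢ
plate | 41400.00 | 90.00 | 115.00 | 3726000.00 | 4761000.00
hole 1 | -1256.64 | 135.00 | 68.00 | -169646.00 | -85451.32
hole 2 | -3570.00 | 51.50 | 115.00 | -183855.00 | -410550.00
Σ | 36573.36 |  |  | 3372499.00 | 4264998.68
x̄ = 3372499.00 / 36573.36 = 92.21 mm
ȳ = 4264998.68 / 36573.36 = 116.61 mm

x̄ = 92.21 mm, ȳ = 116.61 mm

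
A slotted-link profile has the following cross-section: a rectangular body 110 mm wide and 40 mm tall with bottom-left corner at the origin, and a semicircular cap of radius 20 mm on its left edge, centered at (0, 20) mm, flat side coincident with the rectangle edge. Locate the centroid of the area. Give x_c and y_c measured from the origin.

Part | A | x̄ᵢ | ȳᵢ | A·x̄ᵢ | A·ȳᵢ
rectangular body | 4400.00 | 55.00 | 20.00 | 242000.00 | 88000.00
semicircular end | 628.32 | -8.49 | 20.00 | -5333.33 | 12566.37
Σ | 5028.32 |  |  | 236666.67 | 100566.37
x_c = 236666.67 / 5028.32 = 47.07 mm
y_c = 100566.37 / 5028.32 = 20.00 mm

x_c = 47.07 mm, y_c = 20.00 mm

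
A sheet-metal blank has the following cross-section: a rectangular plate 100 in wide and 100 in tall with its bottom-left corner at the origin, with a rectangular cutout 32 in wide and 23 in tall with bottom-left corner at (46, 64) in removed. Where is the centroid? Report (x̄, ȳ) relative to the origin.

x̄ = 49.05 in, ȳ = 47.97 in

plate: A = 100 × 100 = 10000.00, centroid at (50.00, 50.00).
hole: A = −(32 × 23) = -736.00, centroid at (62.00, 75.50).
ΣA = 9264.00 in², ΣAx̄ = 454368.00 in³, ΣAȳ = 444432.00 in³.
x̄ = 454368.00/9264.00 = 49.05 in; ȳ = 444432.00/9264.00 = 47.97 in.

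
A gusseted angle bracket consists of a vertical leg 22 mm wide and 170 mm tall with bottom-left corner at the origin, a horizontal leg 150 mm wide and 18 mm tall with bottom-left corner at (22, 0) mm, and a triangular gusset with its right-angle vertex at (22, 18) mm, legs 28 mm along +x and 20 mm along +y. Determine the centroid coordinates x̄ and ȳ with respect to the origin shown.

x̄ = 46.40 mm, ȳ = 51.95 mm

vertical leg: A = 22 × 170 = 3740.00, centroid at (11.00, 85.00).
horizontal leg: A = 150 × 18 = 2700.00, centroid at (97.00, 9.00).
gusset: A = ½·28·20 = 280.00, centroid at (31.33, 24.67).
ΣA = 6720.00 mm²
ΣAx̄ = (3740.00)(11.00) + (2700.00)(97.00) + (280.00)(31.33) = 311813.33 mm³
ΣAȳ = (3740.00)(85.00) + (2700.00)(9.00) + (280.00)(24.67) = 349106.67 mm³
x̄ = 311813.33 / 6720.00 = 46.40 mm
ȳ = 349106.67 / 6720.00 = 51.95 mm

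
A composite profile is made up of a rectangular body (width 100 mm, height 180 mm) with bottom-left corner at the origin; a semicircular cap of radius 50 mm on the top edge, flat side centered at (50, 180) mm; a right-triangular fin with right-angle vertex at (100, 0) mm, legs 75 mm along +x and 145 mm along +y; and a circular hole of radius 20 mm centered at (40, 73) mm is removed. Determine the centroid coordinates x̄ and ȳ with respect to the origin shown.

x̄ = 66.10 mm, ȳ = 98.87 mm

Part | A | x̄ᵢ | ȳᵢ | A·x̄ᵢ | A·ȳᵢ
rectangular body | 18000.00 | 50.00 | 90.00 | 900000.00 | 1620000.00
semicircular top | 3926.99 | 50.00 | 201.22 | 196349.54 | 790191.68
triangular fin | 5437.50 | 125.00 | 48.33 | 679687.50 | 262812.50
hole | -1256.64 | 40.00 | 73.00 | -50265.48 | -91734.51
Σ | 26107.85 |  |  | 1725771.56 | 2581269.67
x̄ = 1725771.56 / 26107.85 = 66.10 mm
ȳ = 2581269.67 / 26107.85 = 98.87 mm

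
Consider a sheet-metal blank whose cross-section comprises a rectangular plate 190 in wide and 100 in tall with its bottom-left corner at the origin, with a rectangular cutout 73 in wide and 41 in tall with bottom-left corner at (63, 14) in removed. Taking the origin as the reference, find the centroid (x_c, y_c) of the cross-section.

x_c = 94.16 in, y_c = 52.90 in

plate: A = 190 × 100 = 19000.00, centroid at (95.00, 50.00).
hole: A = −(73 × 41) = -2993.00, centroid at (99.50, 34.50).
ΣA = 16007.00 in²
ΣAx_c = (19000.00)(95.00) + (-2993.00)(99.50) = 1507196.50 in³
ΣAy_c = (19000.00)(50.00) + (-2993.00)(34.50) = 846741.50 in³
x_c = 1507196.50 / 16007.00 = 94.16 in
y_c = 846741.50 / 16007.00 = 52.90 in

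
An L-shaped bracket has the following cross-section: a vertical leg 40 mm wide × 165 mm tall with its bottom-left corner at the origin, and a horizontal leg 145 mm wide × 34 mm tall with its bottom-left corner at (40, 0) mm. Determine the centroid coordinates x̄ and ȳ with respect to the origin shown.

vertical leg: A = 40 × 165 = 6600.00, centroid at (20.00, 82.50).
horizontal leg: A = 145 × 34 = 4930.00, centroid at (112.50, 17.00).
ΣA = 11530.00 mm², ΣAx̄ = 686625.00 mm³, ΣAȳ = 628310.00 mm³.
x̄ = 686625.00/11530.00 = 59.55 mm; ȳ = 628310.00/11530.00 = 54.49 mm.

x̄ = 59.55 mm, ȳ = 54.49 mm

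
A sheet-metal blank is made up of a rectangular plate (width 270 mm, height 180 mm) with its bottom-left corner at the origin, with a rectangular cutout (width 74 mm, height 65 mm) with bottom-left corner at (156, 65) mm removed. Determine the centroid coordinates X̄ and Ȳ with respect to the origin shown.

X̄ = 128.63 mm, Ȳ = 89.18 mm

plate: A = 270 × 180 = 48600.00, centroid at (135.00, 90.00).
hole: A = −(74 × 65) = -4810.00, centroid at (193.00, 97.50).
ΣA = 43790.00 mm², ΣAX̄ = 5632670.00 mm³, ΣAȲ = 3905025.00 mm³.
X̄ = 5632670.00/43790.00 = 128.63 mm; Ȳ = 3905025.00/43790.00 = 89.18 mm.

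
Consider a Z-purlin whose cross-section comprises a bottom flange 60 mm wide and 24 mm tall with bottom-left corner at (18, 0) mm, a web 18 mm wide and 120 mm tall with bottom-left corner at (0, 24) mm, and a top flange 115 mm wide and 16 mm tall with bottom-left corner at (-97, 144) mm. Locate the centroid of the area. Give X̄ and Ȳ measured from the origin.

bottom flange: A = 60 × 24 = 1440.00, centroid at (48.00, 12.00).
web: A = 18 × 120 = 2160.00, centroid at (9.00, 84.00).
top flange: A = 115 × 16 = 1840.00, centroid at (-39.50, 152.00).
ΣA = 5440.00 mm²
ΣAX̄ = (1440.00)(48.00) + (2160.00)(9.00) + (1840.00)(-39.50) = 15880.00 mm³
ΣAȲ = (1440.00)(12.00) + (2160.00)(84.00) + (1840.00)(152.00) = 478400.00 mm³
X̄ = 15880.00 / 5440.00 = 2.92 mm
Ȳ = 478400.00 / 5440.00 = 87.94 mm

X̄ = 2.92 mm, Ȳ = 87.94 mm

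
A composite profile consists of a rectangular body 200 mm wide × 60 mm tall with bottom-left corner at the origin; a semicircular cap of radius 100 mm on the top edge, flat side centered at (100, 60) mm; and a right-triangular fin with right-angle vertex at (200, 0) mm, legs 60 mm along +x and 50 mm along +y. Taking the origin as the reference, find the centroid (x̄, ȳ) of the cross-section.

rectangular body: A = 200 × 60 = 12000.00, centroid at (100.00, 30.00).
semicircular top: A = ½π·100² = 15707.96, centroid at (100.00, 102.44).
triangular fin: A = ½·60·50 = 1500.00, centroid at (220.00, 16.67).
ΣA = 29207.96 mm², ΣAx̄ = 3100796.33 mm³, ΣAȳ = 1994144.46 mm³.
x̄ = 3100796.33/29207.96 = 106.16 mm; ȳ = 1994144.46/29207.96 = 68.27 mm.

x̄ = 106.16 mm, ȳ = 68.27 mm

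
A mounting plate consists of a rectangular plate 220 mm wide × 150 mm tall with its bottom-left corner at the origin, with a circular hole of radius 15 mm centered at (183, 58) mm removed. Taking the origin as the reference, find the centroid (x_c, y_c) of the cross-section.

plate: A = 220 × 150 = 33000.00, centroid at (110.00, 75.00).
hole: A = −π·15² = -706.86, centroid at (183.00, 58.00).
ΣA = 32293.14 mm², ΣAx_c = 3500644.92 mm³, ΣAy_c = 2434002.22 mm³.
x_c = 3500644.92/32293.14 = 108.40 mm; y_c = 2434002.22/32293.14 = 75.37 mm.

x_c = 108.40 mm, y_c = 75.37 mm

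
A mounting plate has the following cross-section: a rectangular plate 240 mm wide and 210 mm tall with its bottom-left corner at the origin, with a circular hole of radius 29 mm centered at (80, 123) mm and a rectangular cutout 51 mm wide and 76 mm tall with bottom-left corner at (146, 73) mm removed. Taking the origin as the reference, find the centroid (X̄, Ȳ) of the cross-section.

X̄ = 117.86 mm, Ȳ = 103.39 mm

plate: A = 240 × 210 = 50400.00, centroid at (120.00, 105.00).
hole 1: A = −π·29² = -2642.08, centroid at (80.00, 123.00).
hole 2: A = −(51 × 76) = -3876.00, centroid at (171.50, 111.00).
ΣA = 43881.92 mm²
ΣAX̄ = (50400.00)(120.00) + (-2642.08)(80.00) + (-3876.00)(171.50) = 5171899.65 mm³
ΣAȲ = (50400.00)(105.00) + (-2642.08)(123.00) + (-3876.00)(111.00) = 4536788.23 mm³
X̄ = 5171899.65 / 43881.92 = 117.86 mm
Ȳ = 4536788.23 / 43881.92 = 103.39 mm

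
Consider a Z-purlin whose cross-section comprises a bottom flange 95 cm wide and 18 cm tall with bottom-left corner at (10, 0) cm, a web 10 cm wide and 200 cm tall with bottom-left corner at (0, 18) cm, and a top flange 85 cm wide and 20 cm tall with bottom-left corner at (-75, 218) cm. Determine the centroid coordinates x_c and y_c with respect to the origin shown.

bottom flange: A = 95 × 18 = 1710.00, centroid at (57.50, 9.00).
web: A = 10 × 200 = 2000.00, centroid at (5.00, 118.00).
top flange: A = 85 × 20 = 1700.00, centroid at (-32.50, 228.00).
ΣA = 5410.00 cm²
ΣAx_c = (1710.00)(57.50) + (2000.00)(5.00) + (1700.00)(-32.50) = 53075.00 cm³
ΣAy_c = (1710.00)(9.00) + (2000.00)(118.00) + (1700.00)(228.00) = 638990.00 cm³
x_c = 53075.00 / 5410.00 = 9.81 cm
y_c = 638990.00 / 5410.00 = 118.11 cm

x_c = 9.81 cm, y_c = 118.11 cm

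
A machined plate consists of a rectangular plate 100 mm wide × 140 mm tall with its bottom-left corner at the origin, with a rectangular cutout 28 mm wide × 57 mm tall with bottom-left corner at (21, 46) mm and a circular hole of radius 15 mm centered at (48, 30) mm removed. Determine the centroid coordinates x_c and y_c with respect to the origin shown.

x_c = 52.17 mm, y_c = 71.80 mm

plate: A = 100 × 140 = 14000.00, centroid at (50.00, 70.00).
hole 1: A = −(28 × 57) = -1596.00, centroid at (35.00, 74.50).
hole 2: A = −π·15² = -706.86, centroid at (48.00, 30.00).
ΣA = 11697.14 mm², ΣAx_c = 610210.80 mm³, ΣAy_c = 839892.25 mm³.
x_c = 610210.80/11697.14 = 52.17 mm; y_c = 839892.25/11697.14 = 71.80 mm.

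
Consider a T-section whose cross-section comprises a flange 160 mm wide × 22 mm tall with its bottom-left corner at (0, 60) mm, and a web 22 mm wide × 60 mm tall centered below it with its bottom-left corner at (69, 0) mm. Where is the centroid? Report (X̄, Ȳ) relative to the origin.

X̄ = 80.00 mm, Ȳ = 59.82 mm

web: A = 22 × 60 = 1320.00, centroid at (80.00, 30.00).
flange: A = 160 × 22 = 3520.00, centroid at (80.00, 71.00).
ΣA = 4840.00 mm²
ΣAX̄ = (1320.00)(80.00) + (3520.00)(80.00) = 387200.00 mm³
ΣAȲ = (1320.00)(30.00) + (3520.00)(71.00) = 289520.00 mm³
X̄ = 387200.00 / 4840.00 = 80.00 mm
Ȳ = 289520.00 / 4840.00 = 59.82 mm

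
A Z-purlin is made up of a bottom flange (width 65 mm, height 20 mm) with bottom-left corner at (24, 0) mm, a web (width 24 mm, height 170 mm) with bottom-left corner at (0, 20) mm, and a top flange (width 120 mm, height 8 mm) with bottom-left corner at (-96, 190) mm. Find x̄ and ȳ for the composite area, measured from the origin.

x̄ = 13.86 mm, ȳ = 99.00 mm

bottom flange: A = 65 × 20 = 1300.00, centroid at (56.50, 10.00).
web: A = 24 × 170 = 4080.00, centroid at (12.00, 105.00).
top flange: A = 120 × 8 = 960.00, centroid at (-36.00, 194.00).
ΣA = 6340.00 mm², ΣAx̄ = 87850.00 mm³, ΣAȳ = 627640.00 mm³.
x̄ = 87850.00/6340.00 = 13.86 mm; ȳ = 627640.00/6340.00 = 99.00 mm.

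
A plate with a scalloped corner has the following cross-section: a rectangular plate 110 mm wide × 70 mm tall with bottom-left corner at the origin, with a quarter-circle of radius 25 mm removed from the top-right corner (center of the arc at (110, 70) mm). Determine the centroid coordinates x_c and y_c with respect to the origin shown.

plate: A = 110 × 70 = 7700.00, centroid at (55.00, 35.00).
removed quarter-circle: A = −¼π·25² = -490.87, centroid at (99.39, 59.39).
ΣA = 7209.13 mm²
ΣAx_c = (7700.00)(55.00) + (-490.87)(99.39) = 374712.21 mm³
ΣAy_c = (7700.00)(35.00) + (-490.87)(59.39) = 240347.16 mm³
x_c = 374712.21 / 7209.13 = 51.98 mm
y_c = 240347.16 / 7209.13 = 33.34 mm

x_c = 51.98 mm, y_c = 33.34 mm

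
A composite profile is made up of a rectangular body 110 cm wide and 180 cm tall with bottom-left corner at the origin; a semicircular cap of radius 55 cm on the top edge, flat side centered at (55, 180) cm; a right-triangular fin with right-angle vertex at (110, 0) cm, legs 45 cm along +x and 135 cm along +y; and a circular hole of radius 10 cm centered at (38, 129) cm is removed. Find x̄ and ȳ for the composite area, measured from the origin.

x̄ = 62.99 cm, ȳ = 104.29 cm

rectangular body: A = 110 × 180 = 19800.00, centroid at (55.00, 90.00).
semicircular top: A = ½π·55² = 4751.66, centroid at (55.00, 203.34).
triangular fin: A = ½·45·135 = 3037.50, centroid at (125.00, 45.00).
hole: A = −π·10² = -314.16, centroid at (38.00, 129.00).
ΣA = 27275.00 cm²
ΣAx̄ = (19800.00)(55.00) + (4751.66)(55.00) + (3037.50)(125.00) + (-314.16)(38.00) = 1718090.69 cm³
ΣAȳ = (19800.00)(90.00) + (4751.66)(203.34) + (3037.50)(45.00) + (-314.16)(129.00) = 2844376.22 cm³
x̄ = 1718090.69 / 27275.00 = 62.99 cm
ȳ = 2844376.22 / 27275.00 = 104.29 cm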